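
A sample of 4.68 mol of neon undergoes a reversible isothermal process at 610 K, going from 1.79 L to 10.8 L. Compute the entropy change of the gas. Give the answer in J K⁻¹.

ΔS_gas = 69.9 J/K

For an isothermal ideal gas ΔS_gas = nR ln(V₂/V₁) = 4.68 × 8.314 × ln(10.8/1.79) = 69.9 J/K.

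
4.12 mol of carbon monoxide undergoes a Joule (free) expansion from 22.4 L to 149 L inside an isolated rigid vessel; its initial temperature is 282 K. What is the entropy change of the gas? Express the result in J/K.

ΔS_gas = 64.9 J/K

For an ideal gas in free expansion Q = 0 and W = 0, so T is unchanged.
Entropy is a state function; using a reversible isothermal path, ΔS_gas = nR ln(V₂/V₁) = 4.12 × 8.314 × ln(149/22.4) = 64.9 J/K.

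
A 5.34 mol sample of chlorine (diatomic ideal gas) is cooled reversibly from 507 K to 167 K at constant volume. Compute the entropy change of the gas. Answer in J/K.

At constant volume, ΔS = nC_V ln(T₂/T₁) with C_V = 5R/2 = 20.79 J mol⁻¹ K⁻¹.
ΔS = 5.34 × 20.79 × ln(167/507) = -123 J/K.

ΔS = -123 J/K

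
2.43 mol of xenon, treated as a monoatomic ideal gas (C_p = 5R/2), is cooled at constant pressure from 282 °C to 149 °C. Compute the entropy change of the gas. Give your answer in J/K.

In kelvin: T₁ = 555.15 K, T₂ = 422.15 K. At constant pressure, ΔS = nC_p ln(T₂/T₁) with C_p = 5R/2 = 20.79 J mol⁻¹ K⁻¹.
ΔS = 2.43 × 20.79 × ln(422.15/555.15) = -13.8 J/K.

ΔS = -13.8 J/K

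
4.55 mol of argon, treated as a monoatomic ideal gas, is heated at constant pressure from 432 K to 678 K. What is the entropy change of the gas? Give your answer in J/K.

At constant pressure, ΔS = nC_p ln(T₂/T₁) with C_p = 5R/2 = 20.79 J mol⁻¹ K⁻¹.
ΔS = 4.55 × 20.79 × ln(678/432) = 42.6 J/K.

ΔS = 42.6 J/K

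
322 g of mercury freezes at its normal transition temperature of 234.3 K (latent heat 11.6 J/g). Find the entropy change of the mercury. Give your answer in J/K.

Heat released by the substance: Q = −mL = −322 × 11.6 = −3735.2 J.
At constant T, ΔS = Q_rev/T = −3735.2 / 234.3 = -15.9 J/K.

ΔS = -15.9 J/K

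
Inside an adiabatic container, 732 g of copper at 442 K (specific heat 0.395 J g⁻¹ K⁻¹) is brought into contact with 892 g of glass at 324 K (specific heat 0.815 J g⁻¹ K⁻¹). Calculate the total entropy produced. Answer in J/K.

Energy balance: T_f = (m₁c₁T₁ + m₂c₂T₂)/(m₁c₁ + m₂c₂) = 357.58 K.
ΔS₁ = m₁c₁ ln(T_f/T₁) = 289.14 × ln(357.58/442) = -61.29 J/K.
ΔS₂ = m₂c₂ ln(T_f/T₂) = 726.98 × ln(357.58/324) = 71.69 J/K.
ΔS_total = -61.29 + 71.69 = 10.4 J/K.

ΔS_total = 10.4 J/K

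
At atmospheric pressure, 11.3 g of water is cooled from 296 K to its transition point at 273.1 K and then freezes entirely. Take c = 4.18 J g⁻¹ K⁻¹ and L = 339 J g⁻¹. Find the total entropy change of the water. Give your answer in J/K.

ΔS = -17.8 J/K

Cooling step: ΔS₁ = m c ln(T_tr/T_i) = 11.3 × 4.18 × ln(273.1/296) = -3.803 J/K.
Phase change: ΔS₂ = −mL/T_tr = −11.3 × 339 / 273.1 = -14.03 J/K.
ΔS_total = (-3.803) + (-14.03) = -17.8 J/K.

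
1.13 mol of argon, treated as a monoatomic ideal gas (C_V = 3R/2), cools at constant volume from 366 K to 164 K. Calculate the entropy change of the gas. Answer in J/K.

ΔS = -11.3 J/K

At constant volume, ΔS = nC_V ln(T₂/T₁) with C_V = 3R/2 = 12.47 J mol⁻¹ K⁻¹.
ΔS = 1.13 × 12.47 × ln(164/366) = -11.3 J/K.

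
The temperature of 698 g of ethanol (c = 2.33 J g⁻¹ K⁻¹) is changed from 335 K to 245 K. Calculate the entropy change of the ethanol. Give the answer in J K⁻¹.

ΔS = ∫dQ_rev/T = m c ln(T₂/T₁) = 698 × 2.33 × ln(245/335) = -509 J/K.

ΔS = -509 J/K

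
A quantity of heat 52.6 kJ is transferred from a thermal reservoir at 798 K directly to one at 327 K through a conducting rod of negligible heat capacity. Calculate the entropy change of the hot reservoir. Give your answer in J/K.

The hot reservoir loses heat Q, so ΔS_hot = −Q/T_H = −52600/798 = -65.9 J/K.

ΔS_hot = -65.9 J/K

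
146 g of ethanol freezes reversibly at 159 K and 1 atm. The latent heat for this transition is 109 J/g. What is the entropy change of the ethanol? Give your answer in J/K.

Heat released by the substance: Q = −mL = −146 × 109 = −15914 J.
At constant T, ΔS = Q_rev/T = −15914 / 159 = -100 J/K.

ΔS = -100 J/K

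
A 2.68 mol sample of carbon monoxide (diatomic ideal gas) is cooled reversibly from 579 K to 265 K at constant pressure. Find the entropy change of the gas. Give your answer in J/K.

At constant pressure, ΔS = nC_p ln(T₂/T₁) with C_p = 7R/2 = 29.1 J mol⁻¹ K⁻¹.
ΔS = 2.68 × 29.1 × ln(265/579) = -61 J/K.

ΔS = -61 J/K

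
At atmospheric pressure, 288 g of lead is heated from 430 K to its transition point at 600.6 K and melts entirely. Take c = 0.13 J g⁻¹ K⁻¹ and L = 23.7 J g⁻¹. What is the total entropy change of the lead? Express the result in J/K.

Warming step: ΔS₁ = m c ln(T_tr/T_i) = 288 × 0.13 × ln(600.6/430) = 12.51 J/K.
Phase change: ΔS₂ = +mL/T_tr = 288 × 23.7 / 600.6 = 11.36 J/K.
ΔS_total = (12.51) + (11.36) = 23.9 J/K.

ΔS = 23.9 J/K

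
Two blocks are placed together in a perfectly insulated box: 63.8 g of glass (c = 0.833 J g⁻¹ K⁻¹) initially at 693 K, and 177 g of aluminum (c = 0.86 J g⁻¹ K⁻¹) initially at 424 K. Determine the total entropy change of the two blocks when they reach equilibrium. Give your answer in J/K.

Energy balance: T_f = (m₁c₁T₁ + m₂c₂T₂)/(m₁c₁ + m₂c₂) = 493.61 K.
ΔS₁ = m₁c₁ ln(T_f/T₁) = 53.1454 × ln(493.61/693) = -18.03 J/K.
ΔS₂ = m₂c₂ ln(T_f/T₂) = 152.22 × ln(493.61/424) = 23.14 J/K.
ΔS_total = -18.03 + 23.14 = 5.11 J/K.

ΔS_total = 5.11 J/K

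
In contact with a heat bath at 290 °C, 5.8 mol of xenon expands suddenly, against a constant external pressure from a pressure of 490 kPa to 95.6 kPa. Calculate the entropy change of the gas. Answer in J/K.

Entropy is a state function, so ΔS_gas depends only on the end states.
For an isothermal ideal gas ΔS_gas = nR ln(P₁/P₂) = 5.8 × 8.314 × ln(490/95.6) = 78.8 J/K.

ΔS_gas = 78.8 J/K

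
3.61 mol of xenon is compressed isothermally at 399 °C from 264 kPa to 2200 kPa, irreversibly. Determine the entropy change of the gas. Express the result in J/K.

Entropy is a state function, so ΔS_gas depends only on the end states.
For an isothermal ideal gas ΔS_gas = nR ln(P₁/P₂) = 3.61 × 8.314 × ln(264/2200) = -63.6 J/K.

ΔS_gas = -63.6 J/K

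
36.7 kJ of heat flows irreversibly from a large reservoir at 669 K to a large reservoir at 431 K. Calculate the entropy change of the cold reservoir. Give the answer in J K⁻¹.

ΔS_cold = 85.2 J/K

The cold reservoir gains heat Q, so ΔS_cold = +Q/T_C = 36700/431 = 85.2 J/K.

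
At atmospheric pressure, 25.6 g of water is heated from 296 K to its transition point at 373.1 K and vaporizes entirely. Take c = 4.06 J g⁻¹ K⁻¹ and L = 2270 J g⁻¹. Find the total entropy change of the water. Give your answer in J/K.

ΔS = 180 J/K

Warming step: ΔS₁ = m c ln(T_tr/T_i) = 25.6 × 4.06 × ln(373.1/296) = 24.06 J/K.
Phase change: ΔS₂ = +mL/T_tr = 25.6 × 2270 / 373.1 = 155.8 J/K.
ΔS_total = (24.06) + (155.8) = 180 J/K.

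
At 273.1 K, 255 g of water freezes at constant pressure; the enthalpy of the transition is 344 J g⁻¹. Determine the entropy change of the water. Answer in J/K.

Heat released by the substance: Q = −mL = −255 × 344 = −87720 J.
At constant T, ΔS = Q_rev/T = −87720 / 273.1 = -321 J/K.

ΔS = -321 J/K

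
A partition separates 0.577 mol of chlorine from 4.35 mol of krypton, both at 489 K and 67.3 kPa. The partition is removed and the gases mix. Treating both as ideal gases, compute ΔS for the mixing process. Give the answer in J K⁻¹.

ΔS_mix = 14.8 J/K

Mole fractions: x_A = 0.577/4.93 = 0.117, x_B = 0.883.
ΔS_mix = −R(n_A ln x_A + n_B ln x_B) = −8.314 × (0.577 ln 0.117 + 4.35 ln 0.883) = 14.8 J/K.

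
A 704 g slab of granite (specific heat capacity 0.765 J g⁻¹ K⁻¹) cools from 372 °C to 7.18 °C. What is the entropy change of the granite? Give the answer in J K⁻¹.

In kelvin: T₁ = 645.15 K, T₂ = 280.33 K. ΔS = ∫dQ_rev/T = m c ln(T₂/T₁) = 704 × 0.765 × ln(280.33/645.15) = -449 J/K.

ΔS = -449 J/K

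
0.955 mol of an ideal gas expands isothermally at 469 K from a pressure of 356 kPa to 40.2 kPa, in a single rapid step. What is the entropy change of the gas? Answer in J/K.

Entropy is a state function, so ΔS_gas depends only on the end states.
For an isothermal ideal gas ΔS_gas = nR ln(P₁/P₂) = 0.955 × 8.314 × ln(356/40.2) = 17.3 J/K.

ΔS_gas = 17.3 J/K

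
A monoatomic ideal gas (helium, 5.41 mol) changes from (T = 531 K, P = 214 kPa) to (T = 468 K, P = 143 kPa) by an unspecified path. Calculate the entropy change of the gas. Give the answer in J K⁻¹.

ΔS = nC_p ln(T₂/T₁) − nR ln(P₂/P₁), with C_p = 5R/2 = 20.79 J mol⁻¹ K⁻¹ for a monoatomic ideal gas.
ΔS = 5.41 × [20.79 × ln(468/531) − 8.314 × ln(143/214)] = 3.93 J/K.

ΔS = 3.93 J/K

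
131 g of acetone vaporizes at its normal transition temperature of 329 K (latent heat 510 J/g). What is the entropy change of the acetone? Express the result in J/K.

ΔS = 203 J/K

Heat absorbed by the substance: Q = mL = 131 × 510 = 66810 J.
At constant T, ΔS = Q_rev/T = 66810 / 329 = 203 J/K.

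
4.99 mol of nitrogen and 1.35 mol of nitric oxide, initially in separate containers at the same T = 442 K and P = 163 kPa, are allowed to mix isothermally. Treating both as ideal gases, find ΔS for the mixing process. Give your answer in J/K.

Mole fractions: x_A = 4.99/6.34 = 0.787, x_B = 0.213.
ΔS_mix = −R(n_A ln x_A + n_B ln x_B) = −8.314 × (4.99 ln 0.787 + 1.35 ln 0.213) = 27.3 J/K.

ΔS_mix = 27.3 J/K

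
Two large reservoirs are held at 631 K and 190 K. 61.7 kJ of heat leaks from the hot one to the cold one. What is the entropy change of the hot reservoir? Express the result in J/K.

ΔS_hot = -97.8 J/K

The hot reservoir loses heat Q, so ΔS_hot = −Q/T_H = −61700/631 = -97.8 J/K.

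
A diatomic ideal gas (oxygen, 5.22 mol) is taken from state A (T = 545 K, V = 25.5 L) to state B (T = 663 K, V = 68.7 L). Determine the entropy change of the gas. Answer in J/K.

Entropy is a state function: ΔS = nC_V ln(T₂/T₁) + nR ln(V₂/V₁), with C_V = 5R/2 = 20.79 J mol⁻¹ K⁻¹ for a diatomic ideal gas.
ΔS = 5.22 × [20.79 × ln(663/545) + 8.314 × ln(68.7/25.5)] = 64.3 J/K.

ΔS = 64.3 J/K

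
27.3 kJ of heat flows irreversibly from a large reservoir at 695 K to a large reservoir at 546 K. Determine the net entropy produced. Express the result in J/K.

ΔS_total = 10.7 J/K

ΔS_hot = −Q/T_H = −27300/695 = -39.28 J/K and ΔS_cold = +Q/T_C = 27300/546 = 50 J/K.
ΔS_total = -39.28 + 50 = 10.7 J/K, positive as the second law requires.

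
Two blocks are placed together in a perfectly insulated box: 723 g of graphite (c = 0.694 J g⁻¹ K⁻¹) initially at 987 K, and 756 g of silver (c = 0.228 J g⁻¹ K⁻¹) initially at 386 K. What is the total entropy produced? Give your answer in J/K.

Energy balance: T_f = (m₁c₁T₁ + m₂c₂T₂)/(m₁c₁ + m₂c₂) = 833.33 K.
ΔS₁ = m₁c₁ ln(T_f/T₁) = 501.762 × ln(833.33/987) = -84.918 J/K.
ΔS₂ = m₂c₂ ln(T_f/T₂) = 172.368 × ln(833.33/386) = 132.65 J/K.
ΔS_total = -84.918 + 132.65 = 47.7 J/K.

ΔS_total = 47.7 J/K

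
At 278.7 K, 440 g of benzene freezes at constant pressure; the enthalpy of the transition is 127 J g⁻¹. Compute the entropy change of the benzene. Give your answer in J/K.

Heat released by the substance: Q = −mL = −440 × 127 = −55880 J.
At constant T, ΔS = Q_rev/T = −55880 / 278.7 = -201 J/K.

ΔS = -201 J/K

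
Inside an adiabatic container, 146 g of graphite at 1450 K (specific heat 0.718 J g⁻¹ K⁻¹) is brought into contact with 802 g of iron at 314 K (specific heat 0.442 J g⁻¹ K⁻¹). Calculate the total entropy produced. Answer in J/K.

ΔS_total = 116 J/K

Energy balance: T_f = (m₁c₁T₁ + m₂c₂T₂)/(m₁c₁ + m₂c₂) = 573.27 K.
ΔS₁ = m₁c₁ ln(T_f/T₁) = 104.828 × ln(573.27/1450) = -97.28 J/K.
ΔS₂ = m₂c₂ ln(T_f/T₂) = 354.484 × ln(573.27/314) = 213.4 J/K.
ΔS_total = -97.28 + 213.4 = 116 J/K.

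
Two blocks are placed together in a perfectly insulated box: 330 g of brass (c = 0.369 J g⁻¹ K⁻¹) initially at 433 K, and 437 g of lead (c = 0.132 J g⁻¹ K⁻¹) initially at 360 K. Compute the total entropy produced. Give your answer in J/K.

ΔS_total = 0.652 J/K

Energy balance: T_f = (m₁c₁T₁ + m₂c₂T₂)/(m₁c₁ + m₂c₂) = 409.53 K.
ΔS₁ = m₁c₁ ln(T_f/T₁) = 121.77 × ln(409.53/433) = -6.7845 J/K.
ΔS₂ = m₂c₂ ln(T_f/T₂) = 57.684 × ln(409.53/360) = 7.4365 J/K.
ΔS_total = -6.7845 + 7.4365 = 0.652 J/K.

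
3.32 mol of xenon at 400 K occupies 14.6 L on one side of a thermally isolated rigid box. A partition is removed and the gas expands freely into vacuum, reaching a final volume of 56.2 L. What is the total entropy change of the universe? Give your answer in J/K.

No heat is exchanged and no work is done, so the ideal-gas temperature stays constant.
Entropy is a state function; using a reversible isothermal path, ΔS_gas = nR ln(V₂/V₁) = 3.32 × 8.314 × ln(56.2/14.6) = 37.2 J/K.
The insulated surroundings exchange no heat, so ΔS_surr = 0 and ΔS_universe = ΔS_gas.

ΔS_universe = 37.2 J/K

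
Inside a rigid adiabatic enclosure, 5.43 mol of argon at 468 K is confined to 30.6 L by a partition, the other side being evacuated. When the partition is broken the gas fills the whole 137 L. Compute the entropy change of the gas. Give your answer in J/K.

ΔS_gas = 67.7 J/K

No heat is exchanged and no work is done, so the ideal-gas temperature stays constant.
Entropy is a state function; using a reversible isothermal path, ΔS_gas = nR ln(V₂/V₁) = 5.43 × 8.314 × ln(137/30.6) = 67.7 J/K.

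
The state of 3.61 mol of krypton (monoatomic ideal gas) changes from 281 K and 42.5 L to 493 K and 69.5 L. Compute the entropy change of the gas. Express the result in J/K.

ΔS = 40.1 J/K

Entropy is a state function: ΔS = nC_V ln(T₂/T₁) + nR ln(V₂/V₁), with C_V = 3R/2 = 12.47 J mol⁻¹ K⁻¹ for a monoatomic ideal gas.
ΔS = 3.61 × [12.47 × ln(493/281) + 8.314 × ln(69.5/42.5)] = 40.1 J/K.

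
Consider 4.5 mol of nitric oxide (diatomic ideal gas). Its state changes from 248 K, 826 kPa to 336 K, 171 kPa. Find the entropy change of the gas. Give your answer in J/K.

ΔS = 98.7 J/K

ΔS = nC_p ln(T₂/T₁) − nR ln(P₂/P₁), with C_p = 7R/2 = 29.1 J mol⁻¹ K⁻¹ for a diatomic ideal gas.
ΔS = 4.5 × [29.1 × ln(336/248) − 8.314 × ln(171/826)] = 98.7 J/K.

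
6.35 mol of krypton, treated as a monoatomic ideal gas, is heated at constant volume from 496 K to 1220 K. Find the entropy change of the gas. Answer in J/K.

At constant volume, ΔS = nC_V ln(T₂/T₁) with C_V = 3R/2 = 12.47 J mol⁻¹ K⁻¹.
ΔS = 6.35 × 12.47 × ln(1220/496) = 71.3 J/K.

ΔS = 71.3 J/K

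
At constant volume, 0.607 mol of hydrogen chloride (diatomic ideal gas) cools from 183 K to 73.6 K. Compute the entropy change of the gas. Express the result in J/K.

At constant volume, ΔS = nC_V ln(T₂/T₁) with C_V = 5R/2 = 20.79 J mol⁻¹ K⁻¹.
ΔS = 0.607 × 20.79 × ln(73.6/183) = -11.5 J/K.

ΔS = -11.5 J/K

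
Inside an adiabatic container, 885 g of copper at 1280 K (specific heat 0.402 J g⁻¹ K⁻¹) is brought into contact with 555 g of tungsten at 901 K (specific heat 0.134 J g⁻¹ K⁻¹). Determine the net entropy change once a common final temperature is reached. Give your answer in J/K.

ΔS_total = 3.51 J/K

Energy balance: T_f = (m₁c₁T₁ + m₂c₂T₂)/(m₁c₁ + m₂c₂) = 1214.5 K.
ΔS₁ = m₁c₁ ln(T_f/T₁) = 355.77 × ln(1214.5/1280) = -18.696 J/K.
ΔS₂ = m₂c₂ ln(T_f/T₂) = 74.37 × ln(1214.5/901) = 22.204 J/K.
ΔS_total = -18.696 + 22.204 = 3.51 J/K.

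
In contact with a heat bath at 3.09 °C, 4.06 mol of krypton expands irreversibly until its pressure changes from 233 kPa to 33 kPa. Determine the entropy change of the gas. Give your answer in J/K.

Entropy is a state function, so ΔS_gas depends only on the end states.
For an isothermal ideal gas ΔS_gas = nR ln(P₁/P₂) = 4.06 × 8.314 × ln(233/33) = 66 J/K.

ΔS_gas = 66 J/K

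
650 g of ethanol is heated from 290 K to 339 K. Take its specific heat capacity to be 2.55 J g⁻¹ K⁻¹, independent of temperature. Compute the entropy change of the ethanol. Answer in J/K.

ΔS = ∫dQ_rev/T = m c ln(T₂/T₁) = 650 × 2.55 × ln(339/290) = 259 J/K.

ΔS = 259 J/K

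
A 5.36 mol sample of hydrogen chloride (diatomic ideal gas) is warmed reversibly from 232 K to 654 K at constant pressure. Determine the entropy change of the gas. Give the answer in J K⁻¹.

At constant pressure, ΔS = nC_p ln(T₂/T₁) with C_p = 7R/2 = 29.1 J mol⁻¹ K⁻¹.
ΔS = 5.36 × 29.1 × ln(654/232) = 162 J/K.

ΔS = 162 J/K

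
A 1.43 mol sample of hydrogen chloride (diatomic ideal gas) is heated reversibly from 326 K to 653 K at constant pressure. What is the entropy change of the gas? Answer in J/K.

ΔS = 28.9 J/K

At constant pressure, ΔS = nC_p ln(T₂/T₁) with C_p = 7R/2 = 29.1 J mol⁻¹ K⁻¹.
ΔS = 1.43 × 29.1 × ln(653/326) = 28.9 J/K.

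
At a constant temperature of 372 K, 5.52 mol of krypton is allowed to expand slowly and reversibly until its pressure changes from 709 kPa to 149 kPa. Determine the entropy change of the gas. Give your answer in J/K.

For an isothermal ideal gas ΔS_gas = nR ln(P₁/P₂) = 5.52 × 8.314 × ln(709/149) = 71.6 J/K.

ΔS_gas = 71.6 J/K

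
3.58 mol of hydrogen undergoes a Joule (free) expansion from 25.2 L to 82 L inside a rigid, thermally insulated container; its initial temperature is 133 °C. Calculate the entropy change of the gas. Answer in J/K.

ΔS_gas = 35.1 J/K

No heat is exchanged and no work is done, so the ideal-gas temperature stays constant.
Entropy is a state function; using a reversible isothermal path, ΔS_gas = nR ln(V₂/V₁) = 3.58 × 8.314 × ln(82/25.2) = 35.1 J/K.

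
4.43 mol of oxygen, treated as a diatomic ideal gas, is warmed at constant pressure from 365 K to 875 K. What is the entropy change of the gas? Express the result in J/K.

At constant pressure, ΔS = nC_p ln(T₂/T₁) with C_p = 7R/2 = 29.1 J mol⁻¹ K⁻¹.
ΔS = 4.43 × 29.1 × ln(875/365) = 113 J/K.

ΔS = 113 J/K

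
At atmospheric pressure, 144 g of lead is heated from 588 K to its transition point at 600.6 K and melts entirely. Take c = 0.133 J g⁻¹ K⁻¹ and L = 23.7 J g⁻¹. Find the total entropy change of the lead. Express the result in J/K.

Warming step: ΔS₁ = m c ln(T_tr/T_i) = 144 × 0.133 × ln(600.6/588) = 0.4061 J/K.
Phase change: ΔS₂ = +mL/T_tr = 144 × 23.7 / 600.6 = 5.682 J/K.
ΔS_total = (0.4061) + (5.682) = 6.09 J/K.

ΔS = 6.09 J/K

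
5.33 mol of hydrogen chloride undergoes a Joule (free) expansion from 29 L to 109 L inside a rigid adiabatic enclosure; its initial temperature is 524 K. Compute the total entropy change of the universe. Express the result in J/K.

For an ideal gas in free expansion Q = 0 and W = 0, so T is unchanged.
Entropy is a state function; using a reversible isothermal path, ΔS_gas = nR ln(V₂/V₁) = 5.33 × 8.314 × ln(109/29) = 58.7 J/K.
The insulated surroundings exchange no heat, so ΔS_surr = 0 and ΔS_universe = ΔS_gas.

ΔS_universe = 58.7 J/K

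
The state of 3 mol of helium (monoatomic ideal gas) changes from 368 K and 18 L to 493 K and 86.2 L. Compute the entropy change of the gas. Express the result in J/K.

ΔS = 50 J/K

Entropy is a state function: ΔS = nC_V ln(T₂/T₁) + nR ln(V₂/V₁), with C_V = 3R/2 = 12.47 J mol⁻¹ K⁻¹ for a monoatomic ideal gas.
ΔS = 3 × [12.47 × ln(493/368) + 8.314 × ln(86.2/18)] = 50 J/K.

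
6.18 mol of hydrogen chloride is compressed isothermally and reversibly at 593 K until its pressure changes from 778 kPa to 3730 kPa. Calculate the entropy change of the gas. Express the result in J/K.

ΔS_gas = -80.5 J/K

For an isothermal ideal gas ΔS_gas = nR ln(P₁/P₂) = 6.18 × 8.314 × ln(778/3730) = -80.5 J/K.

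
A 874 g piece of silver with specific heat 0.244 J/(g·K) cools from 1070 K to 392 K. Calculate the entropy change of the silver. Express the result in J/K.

ΔS = ∫dQ_rev/T = m c ln(T₂/T₁) = 874 × 0.244 × ln(392/1070) = -214 J/K.

ΔS = -214 J/K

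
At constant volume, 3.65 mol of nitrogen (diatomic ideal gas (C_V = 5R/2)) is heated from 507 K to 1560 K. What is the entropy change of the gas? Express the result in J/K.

At constant volume, ΔS = nC_V ln(T₂/T₁) with C_V = 5R/2 = 20.79 J mol⁻¹ K⁻¹.
ΔS = 3.65 × 20.79 × ln(1560/507) = 85.3 J/K.

ΔS = 85.3 J/K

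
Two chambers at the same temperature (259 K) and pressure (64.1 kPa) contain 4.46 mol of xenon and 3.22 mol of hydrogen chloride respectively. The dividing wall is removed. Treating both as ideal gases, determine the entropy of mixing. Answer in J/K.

Mole fractions: x_A = 4.46/7.68 = 0.581, x_B = 0.419.
ΔS_mix = −R(n_A ln x_A + n_B ln x_B) = −8.314 × (4.46 ln 0.581 + 3.22 ln 0.419) = 43.4 J/K.

ΔS_mix = 43.4 J/K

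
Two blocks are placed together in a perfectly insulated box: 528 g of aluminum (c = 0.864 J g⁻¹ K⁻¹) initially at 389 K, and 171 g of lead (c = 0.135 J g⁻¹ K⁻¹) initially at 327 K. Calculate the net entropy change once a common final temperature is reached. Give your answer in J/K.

Energy balance: T_f = (m₁c₁T₁ + m₂c₂T₂)/(m₁c₁ + m₂c₂) = 386.01 K.
ΔS₁ = m₁c₁ ln(T_f/T₁) = 456.192 × ln(386.01/389) = -3.516 J/K.
ΔS₂ = m₂c₂ ln(T_f/T₂) = 23.085 × ln(386.01/327) = 3.83 J/K.
ΔS_total = -3.516 + 3.83 = 0.314 J/K.

ΔS_total = 0.314 J/K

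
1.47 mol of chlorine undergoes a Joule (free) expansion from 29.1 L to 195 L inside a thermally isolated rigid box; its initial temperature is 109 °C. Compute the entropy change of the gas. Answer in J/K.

For an ideal gas in free expansion Q = 0 and W = 0, so T is unchanged.
Entropy is a state function; using a reversible isothermal path, ΔS_gas = nR ln(V₂/V₁) = 1.47 × 8.314 × ln(195/29.1) = 23.2 J/K.

ΔS_gas = 23.2 J/K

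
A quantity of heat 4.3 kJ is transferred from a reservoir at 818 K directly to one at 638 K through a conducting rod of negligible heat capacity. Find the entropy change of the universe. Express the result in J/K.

ΔS_hot = −Q/T_H = −4300/818 = -5.257 J/K and ΔS_cold = +Q/T_C = 4300/638 = 6.74 J/K.
ΔS_total = -5.257 + 6.74 = 1.48 J/K, positive as the second law requires.

ΔS_total = 1.48 J/K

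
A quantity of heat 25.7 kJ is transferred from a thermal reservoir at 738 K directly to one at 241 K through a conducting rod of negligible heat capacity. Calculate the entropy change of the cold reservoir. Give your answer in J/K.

The cold reservoir gains heat Q, so ΔS_cold = +Q/T_C = 25700/241 = 107 J/K.

ΔS_cold = 107 J/K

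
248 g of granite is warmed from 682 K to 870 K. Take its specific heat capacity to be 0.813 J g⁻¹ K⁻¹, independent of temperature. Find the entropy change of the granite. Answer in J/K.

ΔS = 49.1 J/K

ΔS = ∫dQ_rev/T = m c ln(T₂/T₁) = 248 × 0.813 × ln(870/682) = 49.1 J/K.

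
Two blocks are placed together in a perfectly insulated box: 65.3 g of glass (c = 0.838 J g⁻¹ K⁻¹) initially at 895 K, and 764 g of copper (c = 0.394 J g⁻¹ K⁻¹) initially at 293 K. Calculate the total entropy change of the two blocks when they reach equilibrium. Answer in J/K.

ΔS_total = 36.6 J/K

Energy balance: T_f = (m₁c₁T₁ + m₂c₂T₂)/(m₁c₁ + m₂c₂) = 385.6 K.
ΔS₁ = m₁c₁ ln(T_f/T₁) = 54.7214 × ln(385.6/895) = -46.08 J/K.
ΔS₂ = m₂c₂ ln(T_f/T₂) = 301.016 × ln(385.6/293) = 82.67 J/K.
ΔS_total = -46.08 + 82.67 = 36.6 J/K.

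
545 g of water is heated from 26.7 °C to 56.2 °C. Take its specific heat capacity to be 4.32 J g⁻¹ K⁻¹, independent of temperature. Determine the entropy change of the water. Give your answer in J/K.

In kelvin: T₁ = 299.85 K, T₂ = 329.35 K. ΔS = ∫dQ_rev/T = m c ln(T₂/T₁) = 545 × 4.32 × ln(329.35/299.85) = 221 J/K.

ΔS = 221 J/K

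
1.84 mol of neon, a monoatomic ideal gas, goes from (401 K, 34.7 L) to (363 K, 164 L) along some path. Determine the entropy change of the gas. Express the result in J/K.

Entropy is a state function: ΔS = nC_V ln(T₂/T₁) + nR ln(V₂/V₁), with C_V = 3R/2 = 12.47 J mol⁻¹ K⁻¹ for a monoatomic ideal gas.
ΔS = 1.84 × [12.47 × ln(363/401) + 8.314 × ln(164/34.7)] = 21.5 J/K.

ΔS = 21.5 J/K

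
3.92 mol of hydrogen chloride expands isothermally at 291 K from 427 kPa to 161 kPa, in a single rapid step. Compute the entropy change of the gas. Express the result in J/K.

ΔS_gas = 31.8 J/K

Entropy is a state function, so ΔS_gas depends only on the end states.
For an isothermal ideal gas ΔS_gas = nR ln(P₁/P₂) = 3.92 × 8.314 × ln(427/161) = 31.8 J/K.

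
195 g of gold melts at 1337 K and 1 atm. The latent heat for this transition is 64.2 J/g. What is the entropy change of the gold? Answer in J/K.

Heat absorbed by the substance: Q = mL = 195 × 64.2 = 12519 J.
At constant T, ΔS = Q_rev/T = 12519 / 1337 = 9.36 J/K.

ΔS = 9.36 J/K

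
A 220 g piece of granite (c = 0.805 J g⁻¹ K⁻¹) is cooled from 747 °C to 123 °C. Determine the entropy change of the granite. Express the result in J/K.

In kelvin: T₁ = 1020.15 K, T₂ = 396.15 K. ΔS = ∫dQ_rev/T = m c ln(T₂/T₁) = 220 × 0.805 × ln(396.15/1020.15) = -168 J/K.

ΔS = -168 J/K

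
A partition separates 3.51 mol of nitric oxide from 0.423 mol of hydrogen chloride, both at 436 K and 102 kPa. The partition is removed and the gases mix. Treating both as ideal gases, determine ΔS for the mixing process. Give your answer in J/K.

Mole fractions: x_A = 3.51/3.93 = 0.892, x_B = 0.108.
ΔS_mix = −R(n_A ln x_A + n_B ln x_B) = −8.314 × (3.51 ln 0.892 + 0.423 ln 0.108) = 11.2 J/K.

ΔS_mix = 11.2 J/K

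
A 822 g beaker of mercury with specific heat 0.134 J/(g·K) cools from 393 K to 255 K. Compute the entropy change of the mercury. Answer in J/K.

ΔS = ∫dQ_rev/T = m c ln(T₂/T₁) = 822 × 0.134 × ln(255/393) = -47.6 J/K.

ΔS = -47.6 J/K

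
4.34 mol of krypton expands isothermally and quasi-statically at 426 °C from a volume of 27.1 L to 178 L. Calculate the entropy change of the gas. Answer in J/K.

For an isothermal ideal gas ΔS_gas = nR ln(V₂/V₁) = 4.34 × 8.314 × ln(178/27.1) = 67.9 J/K.

ΔS_gas = 67.9 J/K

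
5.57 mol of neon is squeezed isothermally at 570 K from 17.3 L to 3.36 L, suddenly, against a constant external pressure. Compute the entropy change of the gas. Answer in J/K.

Entropy is a state function, so ΔS_gas depends only on the end states.
For an isothermal ideal gas ΔS_gas = nR ln(V₂/V₁) = 5.57 × 8.314 × ln(3.36/17.3) = -75.9 J/K.

ΔS_gas = -75.9 J/K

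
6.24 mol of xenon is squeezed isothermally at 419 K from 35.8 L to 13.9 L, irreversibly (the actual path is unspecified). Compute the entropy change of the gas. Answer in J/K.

Entropy is a state function, so ΔS_gas depends only on the end states.
For an isothermal ideal gas ΔS_gas = nR ln(V₂/V₁) = 6.24 × 8.314 × ln(13.9/35.8) = -49.1 J/K.

ΔS_gas = -49.1 J/K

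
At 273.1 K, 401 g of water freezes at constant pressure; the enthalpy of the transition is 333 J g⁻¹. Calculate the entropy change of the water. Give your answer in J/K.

ΔS = -489 J/K

Heat released by the substance: Q = −mL = −401 × 333 = −133533 J.
At constant T, ΔS = Q_rev/T = −133533 / 273.1 = -489 J/K.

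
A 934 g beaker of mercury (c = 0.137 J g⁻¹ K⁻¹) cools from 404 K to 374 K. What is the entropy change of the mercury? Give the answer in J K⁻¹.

ΔS = ∫dQ_rev/T = m c ln(T₂/T₁) = 934 × 0.137 × ln(374/404) = -9.87 J/K.

ΔS = -9.87 J/K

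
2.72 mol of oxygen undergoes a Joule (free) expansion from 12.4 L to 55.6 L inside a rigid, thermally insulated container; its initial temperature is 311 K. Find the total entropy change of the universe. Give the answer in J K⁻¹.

ΔS_universe = 33.9 J/K

For an ideal gas in free expansion Q = 0 and W = 0, so T is unchanged.
Entropy is a state function; using a reversible isothermal path, ΔS_gas = nR ln(V₂/V₁) = 2.72 × 8.314 × ln(55.6/12.4) = 33.9 J/K.
The insulated surroundings exchange no heat, so ΔS_surr = 0 and ΔS_universe = ΔS_gas.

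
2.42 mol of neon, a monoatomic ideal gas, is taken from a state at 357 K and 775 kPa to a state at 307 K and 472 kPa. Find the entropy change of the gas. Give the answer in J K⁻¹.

ΔS = nC_p ln(T₂/T₁) − nR ln(P₂/P₁), with C_p = 5R/2 = 20.79 J mol⁻¹ K⁻¹ for a monoatomic ideal gas.
ΔS = 2.42 × [20.79 × ln(307/357) − 8.314 × ln(472/775)] = 2.39 J/K.

ΔS = 2.39 J/K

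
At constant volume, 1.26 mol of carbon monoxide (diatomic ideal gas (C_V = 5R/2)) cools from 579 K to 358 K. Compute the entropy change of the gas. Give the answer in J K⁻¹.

At constant volume, ΔS = nC_V ln(T₂/T₁) with C_V = 5R/2 = 20.79 J mol⁻¹ K⁻¹.
ΔS = 1.26 × 20.79 × ln(358/579) = -12.6 J/K.

ΔS = -12.6 J/K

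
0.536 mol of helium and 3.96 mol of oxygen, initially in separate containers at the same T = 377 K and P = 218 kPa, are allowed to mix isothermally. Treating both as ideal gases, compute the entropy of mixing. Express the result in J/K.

Mole fractions: x_A = 0.536/4.5 = 0.119, x_B = 0.881.
ΔS_mix = −R(n_A ln x_A + n_B ln x_B) = −8.314 × (0.536 ln 0.119 + 3.96 ln 0.881) = 13.7 J/K.

ΔS_mix = 13.7 J/K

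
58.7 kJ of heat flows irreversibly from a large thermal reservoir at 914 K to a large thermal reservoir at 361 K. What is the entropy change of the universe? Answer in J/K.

ΔS_total = 98.4 J/K

ΔS_hot = −Q/T_H = −58700/914 = -64.22 J/K and ΔS_cold = +Q/T_C = 58700/361 = 162.6 J/K.
ΔS_total = -64.22 + 162.6 = 98.4 J/K, positive as the second law requires.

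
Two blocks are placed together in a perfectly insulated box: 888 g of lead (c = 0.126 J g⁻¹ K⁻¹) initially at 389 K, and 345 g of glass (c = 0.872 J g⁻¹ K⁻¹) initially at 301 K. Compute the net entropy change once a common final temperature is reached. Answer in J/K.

ΔS_total = 2.78 J/K

Energy balance: T_f = (m₁c₁T₁ + m₂c₂T₂)/(m₁c₁ + m₂c₂) = 324.86 K.
ΔS₁ = m₁c₁ ln(T_f/T₁) = 111.888 × ln(324.86/389) = -20.162 J/K.
ΔS₂ = m₂c₂ ln(T_f/T₂) = 300.84 × ln(324.86/301) = 22.946 J/K.
ΔS_total = -20.162 + 22.946 = 2.78 J/K.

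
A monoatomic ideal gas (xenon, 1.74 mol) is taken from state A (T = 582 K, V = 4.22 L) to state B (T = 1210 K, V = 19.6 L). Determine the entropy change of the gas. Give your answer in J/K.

Entropy is a state function: ΔS = nC_V ln(T₂/T₁) + nR ln(V₂/V₁), with C_V = 3R/2 = 12.47 J mol⁻¹ K⁻¹ for a monoatomic ideal gas.
ΔS = 1.74 × [12.47 × ln(1210/582) + 8.314 × ln(19.6/4.22)] = 38.1 J/K.

ΔS = 38.1 J/K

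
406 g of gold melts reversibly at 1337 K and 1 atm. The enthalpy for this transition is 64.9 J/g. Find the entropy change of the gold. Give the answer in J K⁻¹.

ΔS = 19.7 J/K

Heat absorbed by the substance: Q = mL = 406 × 64.9 = 26349.4 J.
At constant T, ΔS = Q_rev/T = 26349.4 / 1337 = 19.7 J/K.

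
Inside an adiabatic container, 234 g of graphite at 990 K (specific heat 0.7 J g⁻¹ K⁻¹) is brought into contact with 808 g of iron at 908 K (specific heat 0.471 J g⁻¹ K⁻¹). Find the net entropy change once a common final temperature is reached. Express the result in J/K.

ΔS_total = 0.433 J/K

Energy balance: T_f = (m₁c₁T₁ + m₂c₂T₂)/(m₁c₁ + m₂c₂) = 932.67 K.
ΔS₁ = m₁c₁ ln(T_f/T₁) = 163.8 × ln(932.67/990) = -9.77059 J/K.
ΔS₂ = m₂c₂ ln(T_f/T₂) = 380.568 × ln(932.67/908) = 10.2034 J/K.
ΔS_total = -9.77059 + 10.2034 = 0.433 J/K.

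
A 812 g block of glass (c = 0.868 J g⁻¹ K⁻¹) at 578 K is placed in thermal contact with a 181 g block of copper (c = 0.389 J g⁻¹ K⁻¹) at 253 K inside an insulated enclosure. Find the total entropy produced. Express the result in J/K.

ΔS_total = 17.5 J/K

Energy balance: T_f = (m₁c₁T₁ + m₂c₂T₂)/(m₁c₁ + m₂c₂) = 548.48 K.
ΔS₁ = m₁c₁ ln(T_f/T₁) = 704.816 × ln(548.48/578) = -36.95 J/K.
ΔS₂ = m₂c₂ ln(T_f/T₂) = 70.409 × ln(548.48/253) = 54.48 J/K.
ΔS_total = -36.95 + 54.48 = 17.5 J/K.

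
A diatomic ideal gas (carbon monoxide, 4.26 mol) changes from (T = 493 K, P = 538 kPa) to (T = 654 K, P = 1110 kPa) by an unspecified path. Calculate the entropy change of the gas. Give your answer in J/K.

ΔS = nC_p ln(T₂/T₁) − nR ln(P₂/P₁), with C_p = 7R/2 = 29.1 J mol⁻¹ K⁻¹ for a diatomic ideal gas.
ΔS = 4.26 × [29.1 × ln(654/493) − 8.314 × ln(1110/538)] = 9.38 J/K.

ΔS = 9.38 J/K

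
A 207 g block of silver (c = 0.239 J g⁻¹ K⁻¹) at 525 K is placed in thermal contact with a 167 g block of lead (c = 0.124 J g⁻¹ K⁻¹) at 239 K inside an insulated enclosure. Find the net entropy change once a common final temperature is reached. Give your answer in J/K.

Energy balance: T_f = (m₁c₁T₁ + m₂c₂T₂)/(m₁c₁ + m₂c₂) = 440.61 K.
ΔS₁ = m₁c₁ ln(T_f/T₁) = 49.473 × ln(440.61/525) = -8.669 J/K.
ΔS₂ = m₂c₂ ln(T_f/T₂) = 20.708 × ln(440.61/239) = 12.67 J/K.
ΔS_total = -8.669 + 12.67 = 4 J/K.

ΔS_total = 4 J/K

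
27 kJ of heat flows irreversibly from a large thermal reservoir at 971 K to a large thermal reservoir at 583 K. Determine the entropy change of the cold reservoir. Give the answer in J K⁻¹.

ΔS_cold = 46.3 J/K

The cold reservoir gains heat Q, so ΔS_cold = +Q/T_C = 27000/583 = 46.3 J/K.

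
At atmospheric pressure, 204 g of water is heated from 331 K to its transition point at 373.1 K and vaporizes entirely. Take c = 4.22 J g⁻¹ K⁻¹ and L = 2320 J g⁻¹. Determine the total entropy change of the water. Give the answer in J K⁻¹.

ΔS = 1370 J/K

Warming step: ΔS₁ = m c ln(T_tr/T_i) = 204 × 4.22 × ln(373.1/331) = 103.1 J/K.
Phase change: ΔS₂ = +mL/T_tr = 204 × 2320 / 373.1 = 1269 J/K.
ΔS_total = (103.1) + (1269) = 1370 J/K.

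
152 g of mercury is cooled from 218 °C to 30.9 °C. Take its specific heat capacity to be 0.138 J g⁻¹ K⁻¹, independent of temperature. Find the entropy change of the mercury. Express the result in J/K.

ΔS = -10.1 J/K

In kelvin: T₁ = 491.15 K, T₂ = 304.05 K. ΔS = ∫dQ_rev/T = m c ln(T₂/T₁) = 152 × 0.138 × ln(304.05/491.15) = -10.1 J/K.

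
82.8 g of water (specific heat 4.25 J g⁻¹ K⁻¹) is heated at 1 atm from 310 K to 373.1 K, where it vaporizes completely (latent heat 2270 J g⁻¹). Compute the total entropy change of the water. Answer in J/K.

Warming step: ΔS₁ = m c ln(T_tr/T_i) = 82.8 × 4.25 × ln(373.1/310) = 65.2 J/K.
Phase change: ΔS₂ = +mL/T_tr = 82.8 × 2270 / 373.1 = 503.8 J/K.
ΔS_total = (65.2) + (503.8) = 569 J/K.

ΔS = 569 J/K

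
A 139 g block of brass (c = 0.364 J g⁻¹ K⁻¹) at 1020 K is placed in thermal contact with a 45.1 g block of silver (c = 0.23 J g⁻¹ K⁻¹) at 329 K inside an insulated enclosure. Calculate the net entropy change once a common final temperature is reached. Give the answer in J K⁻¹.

Energy balance: T_f = (m₁c₁T₁ + m₂c₂T₂)/(m₁c₁ + m₂c₂) = 902.44 K.
ΔS₁ = m₁c₁ ln(T_f/T₁) = 50.596 × ln(902.44/1020) = -6.196 J/K.
ΔS₂ = m₂c₂ ln(T_f/T₂) = 10.373 × ln(902.44/329) = 10.47 J/K.
ΔS_total = -6.196 + 10.47 = 4.27 J/K.

ΔS_total = 4.27 J/K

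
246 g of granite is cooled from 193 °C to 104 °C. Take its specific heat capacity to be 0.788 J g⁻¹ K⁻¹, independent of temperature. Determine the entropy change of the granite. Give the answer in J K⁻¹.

In kelvin: T₁ = 466.15 K, T₂ = 377.15 K. ΔS = ∫dQ_rev/T = m c ln(T₂/T₁) = 246 × 0.788 × ln(377.15/466.15) = -41.1 J/K.

ΔS = -41.1 J/K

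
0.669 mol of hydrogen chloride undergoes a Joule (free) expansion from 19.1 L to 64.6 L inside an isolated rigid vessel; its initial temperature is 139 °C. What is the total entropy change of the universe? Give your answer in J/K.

For an ideal gas in free expansion Q = 0 and W = 0, so T is unchanged.
Entropy is a state function; using a reversible isothermal path, ΔS_gas = nR ln(V₂/V₁) = 0.669 × 8.314 × ln(64.6/19.1) = 6.78 J/K.
The insulated surroundings exchange no heat, so ΔS_surr = 0 and ΔS_universe = ΔS_gas.

ΔS_universe = 6.78 J/K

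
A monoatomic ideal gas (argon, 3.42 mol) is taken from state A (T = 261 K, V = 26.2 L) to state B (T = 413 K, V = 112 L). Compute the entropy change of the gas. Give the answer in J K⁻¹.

Entropy is a state function: ΔS = nC_V ln(T₂/T₁) + nR ln(V₂/V₁), with C_V = 3R/2 = 12.47 J mol⁻¹ K⁻¹ for a monoatomic ideal gas.
ΔS = 3.42 × [12.47 × ln(413/261) + 8.314 × ln(112/26.2)] = 60.9 J/K.

ΔS = 60.9 J/K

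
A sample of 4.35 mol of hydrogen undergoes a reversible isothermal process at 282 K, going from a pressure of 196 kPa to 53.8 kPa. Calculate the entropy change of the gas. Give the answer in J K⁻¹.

ΔS_gas = 46.8 J/K

For an isothermal ideal gas ΔS_gas = nR ln(P₁/P₂) = 4.35 × 8.314 × ln(196/53.8) = 46.8 J/K.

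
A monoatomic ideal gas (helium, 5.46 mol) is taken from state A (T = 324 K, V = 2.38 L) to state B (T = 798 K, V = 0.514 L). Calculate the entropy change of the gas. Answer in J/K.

ΔS = -8.2 J/K

Entropy is a state function: ΔS = nC_V ln(T₂/T₁) + nR ln(V₂/V₁), with C_V = 3R/2 = 12.47 J mol⁻¹ K⁻¹ for a monoatomic ideal gas.
ΔS = 5.46 × [12.47 × ln(798/324) + 8.314 × ln(0.514/2.38)] = -8.2 J/K.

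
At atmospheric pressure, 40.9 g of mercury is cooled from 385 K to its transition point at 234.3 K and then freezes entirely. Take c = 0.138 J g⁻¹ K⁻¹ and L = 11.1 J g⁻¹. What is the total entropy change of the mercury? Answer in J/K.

ΔS = -4.74 J/K

Cooling step: ΔS₁ = m c ln(T_tr/T_i) = 40.9 × 0.138 × ln(234.3/385) = -2.803 J/K.
Phase change: ΔS₂ = −mL/T_tr = −40.9 × 11.1 / 234.3 = -1.938 J/K.
ΔS_total = (-2.803) + (-1.938) = -4.74 J/K.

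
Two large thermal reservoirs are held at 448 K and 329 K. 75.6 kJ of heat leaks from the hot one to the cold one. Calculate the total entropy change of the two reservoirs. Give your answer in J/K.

ΔS_hot = −Q/T_H = −75600/448 = -168.8 J/K and ΔS_cold = +Q/T_C = 75600/329 = 229.8 J/K.
ΔS_total = -168.8 + 229.8 = 61 J/K, positive as the second law requires.

ΔS_total = 61 J/K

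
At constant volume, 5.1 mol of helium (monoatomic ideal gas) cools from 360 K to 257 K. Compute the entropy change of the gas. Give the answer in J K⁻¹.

At constant volume, ΔS = nC_V ln(T₂/T₁) with C_V = 3R/2 = 12.47 J mol⁻¹ K⁻¹.
ΔS = 5.1 × 12.47 × ln(257/360) = -21.4 J/K.

ΔS = -21.4 J/K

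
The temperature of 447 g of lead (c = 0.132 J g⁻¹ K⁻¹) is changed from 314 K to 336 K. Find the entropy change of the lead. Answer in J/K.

ΔS = ∫dQ_rev/T = m c ln(T₂/T₁) = 447 × 0.132 × ln(336/314) = 4 J/K.

ΔS = 4 J/K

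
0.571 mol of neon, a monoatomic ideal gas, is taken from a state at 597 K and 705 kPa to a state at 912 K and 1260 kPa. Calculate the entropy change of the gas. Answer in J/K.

ΔS = 2.27 J/K

ΔS = nC_p ln(T₂/T₁) − nR ln(P₂/P₁), with C_p = 5R/2 = 20.79 J mol⁻¹ K⁻¹ for a monoatomic ideal gas.
ΔS = 0.571 × [20.79 × ln(912/597) − 8.314 × ln(1260/705)] = 2.27 J/K.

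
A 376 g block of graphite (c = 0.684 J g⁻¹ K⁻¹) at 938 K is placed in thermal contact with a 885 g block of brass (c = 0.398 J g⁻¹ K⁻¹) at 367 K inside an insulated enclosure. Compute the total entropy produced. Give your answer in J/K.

Energy balance: T_f = (m₁c₁T₁ + m₂c₂T₂)/(m₁c₁ + m₂c₂) = 607.97 K.
ΔS₁ = m₁c₁ ln(T_f/T₁) = 257.184 × ln(607.97/938) = -111.5 J/K.
ΔS₂ = m₂c₂ ln(T_f/T₂) = 352.23 × ln(607.97/367) = 177.8 J/K.
ΔS_total = -111.5 + 177.8 = 66.3 J/K.

ΔS_total = 66.3 J/K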